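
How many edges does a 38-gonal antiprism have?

An antiprism on an n-gon has two n-gon caps and 2n triangles: V = 2·38 = 76, E = 4·38 = 152, F = 2·38 + 2 = 78.

152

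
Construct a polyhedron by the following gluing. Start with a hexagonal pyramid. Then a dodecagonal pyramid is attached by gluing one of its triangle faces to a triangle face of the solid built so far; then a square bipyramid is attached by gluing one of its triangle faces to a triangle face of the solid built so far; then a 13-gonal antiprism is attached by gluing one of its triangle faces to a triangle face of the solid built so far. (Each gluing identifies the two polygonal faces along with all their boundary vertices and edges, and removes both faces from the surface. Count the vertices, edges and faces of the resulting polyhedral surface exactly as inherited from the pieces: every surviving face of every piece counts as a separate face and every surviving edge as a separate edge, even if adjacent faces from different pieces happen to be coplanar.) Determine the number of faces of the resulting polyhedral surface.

A hexagonal pyramid: V=7, E=12, F=7.
Attach a dodecagonal pyramid (V=13, E=24, F=13) along a 3-gon: merge 3 vertices and 3 edges, delete both glued faces → V=17, E=33, F=18.
Attach a square bipyramid (V=6, E=12, F=8) along a 3-gon: merge 3 vertices and 3 edges, delete both glued faces → V=20, E=42, F=24.
Attach a 13-gonal antiprism (V=26, E=52, F=28) along a 3-gon: merge 3 vertices and 3 edges, delete both glued faces → V=43, E=91, F=50.
Check: V − E + F = 43 − 91 + 50 = 2.

50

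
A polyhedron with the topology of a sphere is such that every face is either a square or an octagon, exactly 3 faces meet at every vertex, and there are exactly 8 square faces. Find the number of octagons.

Let x be the number of octagons; then F = 8 + x.
Edge–face incidences: 2E = 4·8 + 8·x = 32 + 8x.
Every vertex has degree 3, so 3V = 2E.
Euler: V − E + F = 2 ⇒ (2E)/3 − E + (8 + x) = 2.
Multiply by 6: 2·(2E) − 3·(2E) + 6·(8 + x) = 12, i.e. 48 + 6x − (32 + 8x) = 12.
Collecting terms: −2x + 16 = 12, so −2x = −4, so x = 2.
Then 2E = 32 + 8·2 = 48, so E = 24, V = 2E/3 = 16, F = 8 + 2 = 10.

2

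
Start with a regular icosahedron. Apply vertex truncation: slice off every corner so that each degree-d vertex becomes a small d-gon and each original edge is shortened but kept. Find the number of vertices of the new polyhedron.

The base solid has V = 12, E = 30, F = 20.
Truncation replaces each original edge-end by a new vertex, so V′ = 2E = 60.
Each original edge survives, and each old vertex of degree d contributes d new edges; summing degrees gives Σd = 2E, so E′ = E + 2E = 3E = 90.
Each original face survives and each original vertex becomes one new face: F′ = F + V = 32.

60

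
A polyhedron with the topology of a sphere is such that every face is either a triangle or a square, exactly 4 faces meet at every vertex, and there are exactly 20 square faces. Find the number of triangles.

8

Let x be the number of triangles; then F = 20 + x.
Edge–face incidences: 2E = 4·20 + 3·x = 80 + 3x.
Every vertex has degree 4, so 4V = 2E.
Euler: V − E + F = 2 ⇒ (2E)/4 − E + (20 + x) = 2.
Multiply by 8: 2·(2E) − 4·(2E) + 8·(20 + x) = 16, i.e. 160 + 8x − 2·(80 + 3x) = 16.
Collecting terms: 2x = 16, so x = 8.
Then 2E = 80 + 3·8 = 104, so E = 52, V = 2E/4 = 26, F = 20 + 8 = 28.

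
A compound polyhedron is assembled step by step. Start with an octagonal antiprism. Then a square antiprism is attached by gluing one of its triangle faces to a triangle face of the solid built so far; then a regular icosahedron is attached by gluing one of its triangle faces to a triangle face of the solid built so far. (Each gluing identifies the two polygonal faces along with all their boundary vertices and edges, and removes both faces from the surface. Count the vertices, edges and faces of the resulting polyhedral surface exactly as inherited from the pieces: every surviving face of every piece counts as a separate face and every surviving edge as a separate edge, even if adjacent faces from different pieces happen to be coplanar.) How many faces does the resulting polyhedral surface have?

An octagonal antiprism: V=16, E=32, F=18.
Attach a square antiprism (V=8, E=16, F=10) along a 3-gon: merge 3 vertices and 3 edges, delete both glued faces → V=21, E=45, F=26.
Attach a regular icosahedron (V=12, E=30, F=20) along a 3-gon: merge 3 vertices and 3 edges, delete both glued faces → V=30, E=72, F=44.
Check: V − E + F = 30 − 72 + 44 = 2.

44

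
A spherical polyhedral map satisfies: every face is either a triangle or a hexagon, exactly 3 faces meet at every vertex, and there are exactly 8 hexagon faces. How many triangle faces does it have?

Let x be the number of triangles; then F = 8 + x.
Edge–face incidences: 2E = 6·8 + 3·x = 48 + 3x.
Every vertex has degree 3, so 3V = 2E.
Euler: V − E + F = 2 ⇒ (2E)/3 − E + (8 + x) = 2.
Multiply by 6: 2·(2E) − 3·(2E) + 6·(8 + x) = 12, i.e. 48 + 6x − (48 + 3x) = 12.
Collecting terms: 3x = 12, so x = 4.
Then 2E = 48 + 3·4 = 60, so E = 30, V = 2E/3 = 20, F = 8 + 4 = 12.

4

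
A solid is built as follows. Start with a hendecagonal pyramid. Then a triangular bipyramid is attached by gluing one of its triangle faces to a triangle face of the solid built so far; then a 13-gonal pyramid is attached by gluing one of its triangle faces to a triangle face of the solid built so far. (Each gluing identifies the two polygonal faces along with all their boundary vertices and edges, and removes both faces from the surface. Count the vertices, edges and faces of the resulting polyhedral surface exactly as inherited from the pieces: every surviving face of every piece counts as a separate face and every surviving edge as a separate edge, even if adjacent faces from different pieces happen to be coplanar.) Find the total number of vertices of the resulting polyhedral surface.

25

A hendecagonal pyramid: V=12, E=22, F=12.
Attach a triangular bipyramid (V=5, E=9, F=6) along a 3-gon: merge 3 vertices and 3 edges, delete both glued faces → V=14, E=28, F=16.
Attach a 13-gonal pyramid (V=14, E=26, F=14) along a 3-gon: merge 3 vertices and 3 edges, delete both glued faces → V=25, E=51, F=28.
Check: V − E + F = 25 − 51 + 28 = 2.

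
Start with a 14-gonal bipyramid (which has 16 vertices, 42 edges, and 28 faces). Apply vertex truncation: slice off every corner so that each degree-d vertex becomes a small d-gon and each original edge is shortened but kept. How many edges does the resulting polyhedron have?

126

Truncation replaces each original edge-end by a new vertex, so V′ = 2E = 84.
Each original edge survives, and each old vertex of degree d contributes d new edges; summing degrees gives Σd = 2E, so E′ = E + 2E = 3E = 126.
Each original face survives and each original vertex becomes one new face: F′ = F + V = 44.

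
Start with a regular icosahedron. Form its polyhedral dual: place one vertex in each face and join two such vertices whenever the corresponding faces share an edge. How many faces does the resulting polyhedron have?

The base solid has V = 12, E = 30, F = 20.
The dual swaps V and F and preserves E: V′ = F = 20, E′ = E = 30, F′ = V = 12.

12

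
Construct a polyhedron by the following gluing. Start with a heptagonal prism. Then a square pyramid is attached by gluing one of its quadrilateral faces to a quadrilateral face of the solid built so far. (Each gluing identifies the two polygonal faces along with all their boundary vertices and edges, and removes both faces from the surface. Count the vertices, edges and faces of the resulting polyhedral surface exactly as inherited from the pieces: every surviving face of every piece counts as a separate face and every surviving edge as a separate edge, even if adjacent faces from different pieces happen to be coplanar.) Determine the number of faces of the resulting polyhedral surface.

A heptagonal prism: V=14, E=21, F=9.
Attach a square pyramid (V=5, E=8, F=5) along a 4-gon: merge 4 vertices and 4 edges, delete both glued faces → V=15, E=25, F=12.
Check: V − E + F = 15 − 25 + 12 = 2.

12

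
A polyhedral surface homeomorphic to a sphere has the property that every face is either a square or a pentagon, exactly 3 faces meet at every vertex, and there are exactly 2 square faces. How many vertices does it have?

Let x be the number of pentagons; then F = 2 + x.
Edge–face incidences: 2E = 4·2 + 5·x = 8 + 5x.
Every vertex has degree 3, so 3V = 2E.
Euler: V − E + F = 2 ⇒ (2E)/3 − E + (2 + x) = 2.
Multiply by 6: 2·(2E) − 3·(2E) + 6·(2 + x) = 12, i.e. 12 + 6x − (8 + 5x) = 12.
Collecting terms: x + 4 = 12, so x = 8.
Then 2E = 8 + 5·8 = 48, so E = 24, V = 2E/3 = 16, F = 2 + 8 = 10.

16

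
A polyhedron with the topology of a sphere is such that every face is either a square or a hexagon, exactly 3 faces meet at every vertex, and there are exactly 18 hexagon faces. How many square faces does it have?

6

Let x be the number of squares; then F = 18 + x.
Edge–face incidences: 2E = 6·18 + 4·x = 108 + 4x.
Every vertex has degree 3, so 3V = 2E.
Euler: V − E + F = 2 ⇒ (2E)/3 − E + (18 + x) = 2.
Multiply by 6: 2·(2E) − 3·(2E) + 6·(18 + x) = 12, i.e. 108 + 6x − (108 + 4x) = 12.
Collecting terms: 2x = 12, so x = 6.
Then 2E = 108 + 4·6 = 132, so E = 66, V = 2E/3 = 44, F = 18 + 6 = 24.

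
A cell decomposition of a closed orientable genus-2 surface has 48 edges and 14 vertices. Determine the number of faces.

For a closed orientable surface of genus 2, χ = 2 − 2·2 = -2.
F = -2 − V + E = -2 − 14 + 48 = 32.

32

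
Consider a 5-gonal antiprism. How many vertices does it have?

An antiprism on an n-gon has two n-gon caps and 2n triangles: V = 2·5 = 10, E = 4·5 = 20, F = 2·5 + 2 = 12.

10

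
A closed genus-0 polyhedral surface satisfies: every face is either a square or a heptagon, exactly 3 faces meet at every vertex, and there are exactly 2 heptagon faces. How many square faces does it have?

Let x be the number of squares; then F = 2 + x.
Edge–face incidences: 2E = 7·2 + 4·x = 14 + 4x.
Every vertex has degree 3, so 3V = 2E.
Euler: V − E + F = 2 ⇒ (2E)/3 − E + (2 + x) = 2.
Multiply by 6: 2·(2E) − 3·(2E) + 6·(2 + x) = 12, i.e. 12 + 6x − (14 + 4x) = 12.
Collecting terms: 2x − 2 = 12, so 2x = 14, so x = 7.
Then 2E = 14 + 4·7 = 42, so E = 21, V = 2E/3 = 14, F = 2 + 7 = 9.

7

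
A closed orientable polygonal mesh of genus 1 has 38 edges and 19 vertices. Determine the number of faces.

19

For a closed orientable surface of genus 1, χ = 2 − 2·1 = 0.
F = 0 − V + E = 0 − 19 + 38 = 19.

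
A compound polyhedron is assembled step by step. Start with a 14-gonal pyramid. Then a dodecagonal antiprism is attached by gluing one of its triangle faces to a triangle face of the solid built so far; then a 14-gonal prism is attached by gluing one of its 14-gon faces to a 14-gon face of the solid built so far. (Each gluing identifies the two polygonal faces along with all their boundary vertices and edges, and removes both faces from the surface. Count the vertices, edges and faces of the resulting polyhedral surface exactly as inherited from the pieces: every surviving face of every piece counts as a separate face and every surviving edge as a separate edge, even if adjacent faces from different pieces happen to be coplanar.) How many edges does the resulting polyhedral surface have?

101

A 14-gonal pyramid: V=15, E=28, F=15.
Attach a dodecagonal antiprism (V=24, E=48, F=26) along a 3-gon: merge 3 vertices and 3 edges, delete both glued faces → V=36, E=73, F=39.
Attach a 14-gonal prism (V=28, E=42, F=16) along a 14-gon: merge 14 vertices and 14 edges, delete both glued faces → V=50, E=101, F=53.
Check: V − E + F = 50 − 101 + 53 = 2.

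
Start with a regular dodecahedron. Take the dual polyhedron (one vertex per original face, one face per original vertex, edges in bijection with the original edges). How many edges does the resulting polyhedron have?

The base solid has V = 20, E = 30, F = 12.
The dual swaps V and F and preserves E: V′ = F = 12, E′ = E = 30, F′ = V = 20.

30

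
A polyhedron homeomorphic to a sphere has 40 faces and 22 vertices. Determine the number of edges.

Here V − E + F = 2.
E = V + F − (2) = 22 + 40 − (2) = 60.

60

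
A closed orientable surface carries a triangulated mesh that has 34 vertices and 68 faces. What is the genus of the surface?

1

Every face is a triangle, so 2E = 3·68 = 204, giving E = 102.
χ = V − E + F = 34 − 102 + 68 = 0.
For a closed orientable surface χ = 2 − 2g, so g = (2 − (0))/2 = 1.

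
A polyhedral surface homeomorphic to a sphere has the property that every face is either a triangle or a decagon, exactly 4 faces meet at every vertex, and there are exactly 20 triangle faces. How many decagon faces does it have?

2

Let x be the number of decagons; then F = 20 + x.
Edge–face incidences: 2E = 3·20 + 10·x = 60 + 10x.
Every vertex has degree 4, so 4V = 2E.
Euler: V − E + F = 2 ⇒ (2E)/4 − E + (20 + x) = 2.
Multiply by 8: 2·(2E) − 4·(2E) + 8·(20 + x) = 16, i.e. 160 + 8x − 2·(60 + 10x) = 16.
Collecting terms: −12x + 40 = 16, so −12x = −24, so x = 2.
Then 2E = 60 + 10·2 = 80, so E = 40, V = 2E/4 = 20, F = 20 + 2 = 22.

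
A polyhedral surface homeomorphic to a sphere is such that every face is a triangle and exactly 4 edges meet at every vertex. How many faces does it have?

8

Each face has 3 edges and each edge borders two faces, so 2E = 3F.
Each vertex has degree 4, so 4V = 2E and hence V = 3F/4.
Euler: V − E + F = 2 ⇒ (3F/4) − (3F/2) + F = 2.
Multiply by 8: (6 − 12 + 8)F = 16, i.e. 2F = 16.
So F = 8, E = 3·8/2 = 12, V = 3·8/4 = 6.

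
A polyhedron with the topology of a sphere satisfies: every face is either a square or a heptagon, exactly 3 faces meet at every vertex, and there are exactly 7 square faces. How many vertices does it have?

14

Let x be the number of heptagons; then F = 7 + x.
Edge–face incidences: 2E = 4·7 + 7·x = 28 + 7x.
Every vertex has degree 3, so 3V = 2E.
Euler: V − E + F = 2 ⇒ (2E)/3 − E + (7 + x) = 2.
Multiply by 6: 2·(2E) − 3·(2E) + 6·(7 + x) = 12, i.e. 42 + 6x − (28 + 7x) = 12.
Collecting terms: −x + 14 = 12, so −x = −2, so x = 2.
Then 2E = 28 + 7·2 = 42, so E = 21, V = 2E/3 = 14, F = 7 + 2 = 9.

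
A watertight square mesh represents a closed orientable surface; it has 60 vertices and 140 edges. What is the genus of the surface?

Every face is a square and each edge borders two faces, so 4F = 2·140, giving F = 70.
χ = V − E + F = 60 − 140 + 70 = -10.
For a closed orientable surface χ = 2 − 2g, so g = (2 − (-10))/2 = 6.

6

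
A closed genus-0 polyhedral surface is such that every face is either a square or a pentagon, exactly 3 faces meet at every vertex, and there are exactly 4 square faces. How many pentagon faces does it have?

Let x be the number of pentagons; then F = 4 + x.
Edge–face incidences: 2E = 4·4 + 5·x = 16 + 5x.
Every vertex has degree 3, so 3V = 2E.
Euler: V − E + F = 2 ⇒ (2E)/3 − E + (4 + x) = 2.
Multiply by 6: 2·(2E) − 3·(2E) + 6·(4 + x) = 12, i.e. 24 + 6x − (16 + 5x) = 12.
Collecting terms: x + 8 = 12, so x = 4.
Then 2E = 16 + 5·4 = 36, so E = 18, V = 2E/3 = 12, F = 4 + 4 = 8.

4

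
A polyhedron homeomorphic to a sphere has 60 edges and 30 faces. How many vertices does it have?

Here V − E + F = 2.
V = 2 + E − F = 2 + 60 − 30 = 32.

32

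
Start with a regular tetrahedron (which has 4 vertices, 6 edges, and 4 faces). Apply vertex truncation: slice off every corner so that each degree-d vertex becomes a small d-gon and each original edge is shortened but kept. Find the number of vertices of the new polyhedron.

12

Truncation replaces each original edge-end by a new vertex, so V′ = 2E = 12.
Each original edge survives, and each old vertex of degree d contributes d new edges; summing degrees gives Σd = 2E, so E′ = E + 2E = 3E = 18.
Each original face survives and each original vertex becomes one new face: F′ = F + V = 8.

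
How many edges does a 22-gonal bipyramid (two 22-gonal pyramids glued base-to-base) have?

A bipyramid over an n-gon has 2n triangular faces and n + 2 vertices: V = 22 + 2 = 24, E = 3·22 = 66, F = 2·22 = 44.
Check: V − E + F = 24 − 66 + 44 = 2.

66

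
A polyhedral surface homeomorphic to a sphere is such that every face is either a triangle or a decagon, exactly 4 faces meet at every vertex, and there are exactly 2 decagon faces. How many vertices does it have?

Let x be the number of triangles; then F = 2 + x.
Edge–face incidences: 2E = 10·2 + 3·x = 20 + 3x.
Every vertex has degree 4, so 4V = 2E.
Euler: V − E + F = 2 ⇒ (2E)/4 − E + (2 + x) = 2.
Multiply by 8: 2·(2E) − 4·(2E) + 8·(2 + x) = 16, i.e. 16 + 8x − 2·(20 + 3x) = 16.
Collecting terms: 2x − 24 = 16, so 2x = 40, so x = 20.
Then 2E = 20 + 3·20 = 80, so E = 40, V = 2E/4 = 20, F = 2 + 20 = 22.

20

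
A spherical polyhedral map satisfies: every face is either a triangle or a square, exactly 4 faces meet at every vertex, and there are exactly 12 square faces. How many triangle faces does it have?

Let x be the number of triangles; then F = 12 + x.
Edge–face incidences: 2E = 4·12 + 3·x = 48 + 3x.
Every vertex has degree 4, so 4V = 2E.
Euler: V − E + F = 2 ⇒ (2E)/4 − E + (12 + x) = 2.
Multiply by 8: 2·(2E) − 4·(2E) + 8·(12 + x) = 16, i.e. 96 + 8x − 2·(48 + 3x) = 16.
Collecting terms: 2x = 16, so x = 8.
Then 2E = 48 + 3·8 = 72, so E = 36, V = 2E/4 = 18, F = 12 + 8 = 20.

8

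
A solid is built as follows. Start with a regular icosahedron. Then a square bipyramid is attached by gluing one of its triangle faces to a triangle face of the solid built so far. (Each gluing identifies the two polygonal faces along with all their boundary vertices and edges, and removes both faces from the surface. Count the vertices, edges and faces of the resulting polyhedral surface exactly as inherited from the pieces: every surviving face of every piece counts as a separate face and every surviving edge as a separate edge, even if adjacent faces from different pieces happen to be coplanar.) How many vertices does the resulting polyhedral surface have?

A regular icosahedron: V=12, E=30, F=20.
Attach a square bipyramid (V=6, E=12, F=8) along a 3-gon: merge 3 vertices and 3 edges, delete both glued faces → V=15, E=39, F=26.
Check: V − E + F = 15 − 39 + 26 = 2.

15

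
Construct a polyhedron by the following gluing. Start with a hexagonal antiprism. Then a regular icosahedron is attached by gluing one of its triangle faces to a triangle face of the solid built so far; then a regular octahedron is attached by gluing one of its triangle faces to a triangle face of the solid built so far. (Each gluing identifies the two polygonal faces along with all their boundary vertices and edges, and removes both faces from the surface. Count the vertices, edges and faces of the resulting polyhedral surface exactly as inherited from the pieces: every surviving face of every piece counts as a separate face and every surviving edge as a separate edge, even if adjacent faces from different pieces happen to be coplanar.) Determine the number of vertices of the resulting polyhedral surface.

24

A hexagonal antiprism: V=12, E=24, F=14.
Attach a regular icosahedron (V=12, E=30, F=20) along a 3-gon: merge 3 vertices and 3 edges, delete both glued faces → V=21, E=51, F=32.
Attach a regular octahedron (V=6, E=12, F=8) along a 3-gon: merge 3 vertices and 3 edges, delete both glued faces → V=24, E=60, F=38.
Check: V − E + F = 24 − 60 + 38 = 2.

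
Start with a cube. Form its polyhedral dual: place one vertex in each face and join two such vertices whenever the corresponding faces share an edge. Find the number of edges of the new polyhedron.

The base solid has V = 8, E = 12, F = 6.
The dual swaps V and F and preserves E: V′ = F = 6, E′ = E = 12, F′ = V = 8.

12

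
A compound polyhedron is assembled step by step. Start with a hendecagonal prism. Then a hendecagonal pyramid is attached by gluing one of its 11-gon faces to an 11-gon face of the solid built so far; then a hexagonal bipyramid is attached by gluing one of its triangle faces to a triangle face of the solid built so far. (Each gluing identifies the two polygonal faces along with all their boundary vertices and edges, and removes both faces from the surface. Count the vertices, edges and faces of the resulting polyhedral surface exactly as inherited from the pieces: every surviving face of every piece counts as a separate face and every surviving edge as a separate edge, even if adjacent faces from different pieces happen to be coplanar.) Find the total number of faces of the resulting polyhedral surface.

A hendecagonal prism: V=22, E=33, F=13.
Attach a hendecagonal pyramid (V=12, E=22, F=12) along an 11-gon: merge 11 vertices and 11 edges, delete both glued faces → V=23, E=44, F=23.
Attach a hexagonal bipyramid (V=8, E=18, F=12) along a 3-gon: merge 3 vertices and 3 edges, delete both glued faces → V=28, E=59, F=33.
Check: V − E + F = 28 − 59 + 33 = 2.

33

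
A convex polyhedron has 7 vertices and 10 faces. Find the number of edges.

15

Here V − E + F = 2.
E = V + F − (2) = 7 + 10 − (2) = 15.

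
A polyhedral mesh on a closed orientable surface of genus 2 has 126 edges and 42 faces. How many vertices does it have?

For a closed orientable surface of genus 2, χ = 2 − 2·2 = -2.
V = -2 + E − F = -2 + 126 − 42 = 82.

82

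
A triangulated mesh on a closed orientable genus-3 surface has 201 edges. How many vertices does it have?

63

χ = 2 − 2·3 = -4, and every face is a triangle so 3F = 2E.
F = 2E/3 = 134. Then V = -4 + E − F = -4 + 201 − 134 = 63.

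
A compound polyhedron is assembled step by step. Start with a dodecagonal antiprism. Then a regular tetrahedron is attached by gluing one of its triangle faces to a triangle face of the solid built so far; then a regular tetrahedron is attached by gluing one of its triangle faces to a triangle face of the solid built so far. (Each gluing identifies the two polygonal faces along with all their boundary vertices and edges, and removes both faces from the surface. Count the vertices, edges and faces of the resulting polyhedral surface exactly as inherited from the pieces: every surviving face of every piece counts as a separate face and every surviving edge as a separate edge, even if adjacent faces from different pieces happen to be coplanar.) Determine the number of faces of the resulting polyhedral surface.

A dodecagonal antiprism: V=24, E=48, F=26.
Attach a regular tetrahedron (V=4, E=6, F=4) along a 3-gon: merge 3 vertices and 3 edges, delete both glued faces → V=25, E=51, F=28.
Attach a regular tetrahedron (V=4, E=6, F=4) along a 3-gon: merge 3 vertices and 3 edges, delete both glued faces → V=26, E=54, F=30.
Check: V − E + F = 26 − 54 + 30 = 2.

30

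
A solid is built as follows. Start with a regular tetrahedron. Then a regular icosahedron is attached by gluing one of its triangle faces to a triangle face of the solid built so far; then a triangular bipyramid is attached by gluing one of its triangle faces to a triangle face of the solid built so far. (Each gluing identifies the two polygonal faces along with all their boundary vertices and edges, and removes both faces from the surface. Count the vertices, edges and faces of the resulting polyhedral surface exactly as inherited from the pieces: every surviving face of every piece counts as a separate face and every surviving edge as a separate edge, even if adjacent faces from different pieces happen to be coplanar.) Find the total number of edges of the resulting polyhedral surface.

A regular tetrahedron: V=4, E=6, F=4.
Attach a regular icosahedron (V=12, E=30, F=20) along a 3-gon: merge 3 vertices and 3 edges, delete both glued faces → V=13, E=33, F=22.
Attach a triangular bipyramid (V=5, E=9, F=6) along a 3-gon: merge 3 vertices and 3 edges, delete both glued faces → V=15, E=39, F=26.
Check: V − E + F = 15 − 39 + 26 = 2.

39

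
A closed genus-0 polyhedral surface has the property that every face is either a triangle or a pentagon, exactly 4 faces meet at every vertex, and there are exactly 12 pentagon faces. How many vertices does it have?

Let x be the number of triangles; then F = 12 + x.
Edge–face incidences: 2E = 5·12 + 3·x = 60 + 3x.
Every vertex has degree 4, so 4V = 2E.
Euler: V − E + F = 2 ⇒ (2E)/4 − E + (12 + x) = 2.
Multiply by 8: 2·(2E) − 4·(2E) + 8·(12 + x) = 16, i.e. 96 + 8x − 2·(60 + 3x) = 16.
Collecting terms: 2x − 24 = 16, so 2x = 40, so x = 20.
Then 2E = 60 + 3·20 = 120, so E = 60, V = 2E/4 = 30, F = 12 + 20 = 32.

30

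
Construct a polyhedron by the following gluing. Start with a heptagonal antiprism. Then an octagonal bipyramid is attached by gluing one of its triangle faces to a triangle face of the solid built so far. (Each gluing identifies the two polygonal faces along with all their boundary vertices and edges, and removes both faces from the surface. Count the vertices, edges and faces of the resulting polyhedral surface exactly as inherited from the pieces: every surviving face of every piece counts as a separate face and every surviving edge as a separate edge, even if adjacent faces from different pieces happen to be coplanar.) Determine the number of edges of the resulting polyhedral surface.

A heptagonal antiprism: V=14, E=28, F=16.
Attach an octagonal bipyramid (V=10, E=24, F=16) along a 3-gon: merge 3 vertices and 3 edges, delete both glued faces → V=21, E=49, F=30.
Check: V − E + F = 21 − 49 + 30 = 2.

49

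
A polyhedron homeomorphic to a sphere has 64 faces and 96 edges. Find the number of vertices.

34

Here V − E + F = 2.
V = 2 + E − F = 2 + 96 − 64 = 34.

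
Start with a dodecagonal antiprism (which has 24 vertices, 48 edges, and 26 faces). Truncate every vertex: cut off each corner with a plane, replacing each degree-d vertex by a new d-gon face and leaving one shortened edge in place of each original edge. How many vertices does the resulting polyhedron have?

96

Truncation replaces each original edge-end by a new vertex, so V′ = 2E = 96.
Each original edge survives, and each old vertex of degree d contributes d new edges; summing degrees gives Σd = 2E, so E′ = E + 2E = 3E = 144.
Each original face survives and each original vertex becomes one new face: F′ = F + V = 50.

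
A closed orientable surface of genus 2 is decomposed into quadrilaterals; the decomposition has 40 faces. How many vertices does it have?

38

χ = 2 − 2·2 = -2, and every face is a square so 4F = 2E.
E = 4·40/2 = 80. Then V = -2 + E − F = -2 + 80 − 40 = 38.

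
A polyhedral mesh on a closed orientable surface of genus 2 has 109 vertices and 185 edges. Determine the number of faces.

74

For a closed orientable surface of genus 2, χ = 2 − 2·2 = -2.
F = -2 − V + E = -2 − 109 + 185 = 74.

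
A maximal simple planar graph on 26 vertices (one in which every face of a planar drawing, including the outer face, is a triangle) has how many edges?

In a plane triangulation 3F = 2E and V − E + F = 2, so E = 3V − 6 = 3·26 − 6 = 72.

72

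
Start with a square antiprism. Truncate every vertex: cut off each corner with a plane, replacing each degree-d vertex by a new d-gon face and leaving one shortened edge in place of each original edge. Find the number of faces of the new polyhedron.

18

The base solid has V = 8, E = 16, F = 10.
Truncation replaces each original edge-end by a new vertex, so V′ = 2E = 32.
Each original edge survives, and each old vertex of degree d contributes d new edges; summing degrees gives Σd = 2E, so E′ = E + 2E = 3E = 48.
Each original face survives and each original vertex becomes one new face: F′ = F + V = 18.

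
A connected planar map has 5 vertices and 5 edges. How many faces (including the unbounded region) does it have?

2

Euler's formula for a connected plane graph: V − E + F = 2, so F = 2 − 5 + 5 = 2.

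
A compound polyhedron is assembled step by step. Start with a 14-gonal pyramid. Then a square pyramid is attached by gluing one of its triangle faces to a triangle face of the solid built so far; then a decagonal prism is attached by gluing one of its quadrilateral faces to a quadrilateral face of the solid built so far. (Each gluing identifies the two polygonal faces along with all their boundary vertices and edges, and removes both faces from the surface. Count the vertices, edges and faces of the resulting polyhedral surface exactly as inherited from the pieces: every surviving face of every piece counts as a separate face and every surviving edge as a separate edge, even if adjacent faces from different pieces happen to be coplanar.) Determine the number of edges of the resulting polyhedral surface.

59

A 14-gonal pyramid: V=15, E=28, F=15.
Attach a square pyramid (V=5, E=8, F=5) along a 3-gon: merge 3 vertices and 3 edges, delete both glued faces → V=17, E=33, F=18.
Attach a decagonal prism (V=20, E=30, F=12) along a 4-gon: merge 4 vertices and 4 edges, delete both glued faces → V=33, E=59, F=28.
Check: V − E + F = 33 − 59 + 28 = 2.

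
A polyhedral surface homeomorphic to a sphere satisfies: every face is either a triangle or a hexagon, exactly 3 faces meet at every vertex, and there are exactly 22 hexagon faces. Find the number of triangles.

Let x be the number of triangles; then F = 22 + x.
Edge–face incidences: 2E = 6·22 + 3·x = 132 + 3x.
Every vertex has degree 3, so 3V = 2E.
Euler: V − E + F = 2 ⇒ (2E)/3 − E + (22 + x) = 2.
Multiply by 6: 2·(2E) − 3·(2E) + 6·(22 + x) = 12, i.e. 132 + 6x − (132 + 3x) = 12.
Collecting terms: 3x = 12, so x = 4.
Then 2E = 132 + 3·4 = 144, so E = 72, V = 2E/3 = 48, F = 22 + 4 = 26.

4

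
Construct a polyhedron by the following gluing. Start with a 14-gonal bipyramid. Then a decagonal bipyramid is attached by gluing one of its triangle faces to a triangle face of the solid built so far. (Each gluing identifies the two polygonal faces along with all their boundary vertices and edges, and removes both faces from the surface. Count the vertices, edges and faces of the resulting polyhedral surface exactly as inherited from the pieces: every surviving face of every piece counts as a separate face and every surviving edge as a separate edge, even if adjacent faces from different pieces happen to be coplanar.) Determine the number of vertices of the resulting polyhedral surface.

25

A 14-gonal bipyramid: V=16, E=42, F=28.
Attach a decagonal bipyramid (V=12, E=30, F=20) along a 3-gon: merge 3 vertices and 3 edges, delete both glued faces → V=25, E=69, F=46.
Check: V − E + F = 25 − 69 + 46 = 2.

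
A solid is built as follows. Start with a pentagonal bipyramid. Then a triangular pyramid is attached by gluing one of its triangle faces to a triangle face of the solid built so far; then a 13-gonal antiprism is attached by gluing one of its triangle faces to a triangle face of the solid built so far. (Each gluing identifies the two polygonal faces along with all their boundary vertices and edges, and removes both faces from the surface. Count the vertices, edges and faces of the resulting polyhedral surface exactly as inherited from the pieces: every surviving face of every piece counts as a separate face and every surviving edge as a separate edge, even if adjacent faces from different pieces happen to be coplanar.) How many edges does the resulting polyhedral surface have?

67

A pentagonal bipyramid: V=7, E=15, F=10.
Attach a triangular pyramid (V=4, E=6, F=4) along a 3-gon: merge 3 vertices and 3 edges, delete both glued faces → V=8, E=18, F=12.
Attach a 13-gonal antiprism (V=26, E=52, F=28) along a 3-gon: merge 3 vertices and 3 edges, delete both glued faces → V=31, E=67, F=38.
Check: V − E + F = 31 − 67 + 38 = 2.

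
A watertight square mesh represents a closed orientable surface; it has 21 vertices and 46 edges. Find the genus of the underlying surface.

Every face is a square and each edge borders two faces, so 4F = 2·46, giving F = 23.
χ = V − E + F = 21 − 46 + 23 = -2.
For a closed orientable surface χ = 2 − 2g, so g = (2 − (-2))/2 = 2.

2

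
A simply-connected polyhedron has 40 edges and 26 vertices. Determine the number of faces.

Here V − E + F = 2.
F = 2 − V + E = 2 − 26 + 40 = 16.

16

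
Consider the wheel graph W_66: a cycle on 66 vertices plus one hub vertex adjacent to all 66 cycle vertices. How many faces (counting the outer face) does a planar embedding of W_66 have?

W_66 has V = 66 + 1 = 67 vertices and E = 2·66 = 132 edges.
By Euler's formula F = 2 − V + E = 2 − 67 + 132 = 67.

67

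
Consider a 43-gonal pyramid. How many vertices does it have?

44

A pyramid on an n-gon base has one n-gon and n triangles: V = 43 + 1 = 44, E = 2·43 = 86, F = 43 + 1 = 44.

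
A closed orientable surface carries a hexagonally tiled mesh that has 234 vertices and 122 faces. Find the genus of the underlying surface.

Every face is a hexagon, so 2E = 6·122 = 732, giving E = 366.
χ = V − E + F = 234 − 366 + 122 = -10.
For a closed orientable surface χ = 2 − 2g, so g = (2 − (-10))/2 = 6.

6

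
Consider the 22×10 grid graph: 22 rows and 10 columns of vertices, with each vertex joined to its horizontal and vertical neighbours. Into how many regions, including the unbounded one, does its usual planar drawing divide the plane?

190

The grid has V = 22·10 = 220 vertices and E = 22·9 + 10·21 = 408 edges.
F = 2 − V + E = 2 − 220 + 408 = 190.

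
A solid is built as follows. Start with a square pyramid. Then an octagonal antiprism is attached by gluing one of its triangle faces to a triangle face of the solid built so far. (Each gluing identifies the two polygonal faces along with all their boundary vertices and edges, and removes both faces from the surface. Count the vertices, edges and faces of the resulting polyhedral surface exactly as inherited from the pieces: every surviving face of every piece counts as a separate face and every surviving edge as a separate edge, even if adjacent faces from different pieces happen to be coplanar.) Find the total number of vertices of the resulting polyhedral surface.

A square pyramid: V=5, E=8, F=5.
Attach an octagonal antiprism (V=16, E=32, F=18) along a 3-gon: merge 3 vertices and 3 edges, delete both glued faces → V=18, E=37, F=21.
Check: V − E + F = 18 − 37 + 21 = 2.

18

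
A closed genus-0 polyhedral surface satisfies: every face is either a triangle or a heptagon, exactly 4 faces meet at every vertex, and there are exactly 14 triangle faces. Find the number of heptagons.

Let x be the number of heptagons; then F = 14 + x.
Edge–face incidences: 2E = 3·14 + 7·x = 42 + 7x.
Every vertex has degree 4, so 4V = 2E.
Euler: V − E + F = 2 ⇒ (2E)/4 − E + (14 + x) = 2.
Multiply by 8: 2·(2E) − 4·(2E) + 8·(14 + x) = 16, i.e. 112 + 8x − 2·(42 + 7x) = 16.
Collecting terms: −6x + 28 = 16, so −6x = −12, so x = 2.
Then 2E = 42 + 7·2 = 56, so E = 28, V = 2E/4 = 14, F = 14 + 2 = 16.

2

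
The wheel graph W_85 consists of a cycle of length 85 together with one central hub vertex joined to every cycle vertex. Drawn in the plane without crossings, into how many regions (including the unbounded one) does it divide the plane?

86

W_85 has V = 85 + 1 = 86 vertices and E = 2·85 = 170 edges.
By Euler's formula F = 2 − V + E = 2 − 86 + 170 = 86.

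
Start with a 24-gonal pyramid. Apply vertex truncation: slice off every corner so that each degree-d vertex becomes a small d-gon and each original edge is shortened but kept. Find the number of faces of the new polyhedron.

50

The base solid has V = 25, E = 48, F = 25.
Truncation replaces each original edge-end by a new vertex, so V′ = 2E = 96.
Each original edge survives, and each old vertex of degree d contributes d new edges; summing degrees gives Σd = 2E, so E′ = E + 2E = 3E = 144.
Each original face survives and each original vertex becomes one new face: F′ = F + V = 50.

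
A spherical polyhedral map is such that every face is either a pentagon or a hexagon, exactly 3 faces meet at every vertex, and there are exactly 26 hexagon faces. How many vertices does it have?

Let x be the number of pentagons; then F = 26 + x.
Edge–face incidences: 2E = 6·26 + 5·x = 156 + 5x.
Every vertex has degree 3, so 3V = 2E.
Euler: V − E + F = 2 ⇒ (2E)/3 − E + (26 + x) = 2.
Multiply by 6: 2·(2E) − 3·(2E) + 6·(26 + x) = 12, i.e. 156 + 6x − (156 + 5x) = 12.
Collecting terms: x = 12.
Then 2E = 156 + 5·12 = 216, so E = 108, V = 2E/3 = 72, F = 26 + 12 = 38.

72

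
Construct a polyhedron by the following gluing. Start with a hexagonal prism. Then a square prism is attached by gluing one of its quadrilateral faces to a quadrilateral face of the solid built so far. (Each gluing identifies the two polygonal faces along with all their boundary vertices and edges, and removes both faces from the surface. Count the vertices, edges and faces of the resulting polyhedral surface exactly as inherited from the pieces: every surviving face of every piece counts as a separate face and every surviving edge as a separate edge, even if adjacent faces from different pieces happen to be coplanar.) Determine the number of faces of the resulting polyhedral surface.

12

A hexagonal prism: V=12, E=18, F=8.
Attach a square prism (V=8, E=12, F=6) along a 4-gon: merge 4 vertices and 4 edges, delete both glued faces → V=16, E=26, F=12.
Check: V − E + F = 16 − 26 + 12 = 2.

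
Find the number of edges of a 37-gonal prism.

111

A prism on an n-gon has two n-gon bases and n rectangular sides: V = 2·37 = 74, E = 3·37 = 111, F = 37 + 2 = 39.
Check: V − E + F = 74 − 111 + 39 = 2.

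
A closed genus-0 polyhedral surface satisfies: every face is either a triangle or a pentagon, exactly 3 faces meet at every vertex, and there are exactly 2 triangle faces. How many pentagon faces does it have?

6

Let x be the number of pentagons; then F = 2 + x.
Edge–face incidences: 2E = 3·2 + 5·x = 6 + 5x.
Every vertex has degree 3, so 3V = 2E.
Euler: V − E + F = 2 ⇒ (2E)/3 − E + (2 + x) = 2.
Multiply by 6: 2·(2E) − 3·(2E) + 6·(2 + x) = 12, i.e. 12 + 6x − (6 + 5x) = 12.
Collecting terms: x + 6 = 12, so x = 6.
Then 2E = 6 + 5·6 = 36, so E = 18, V = 2E/3 = 12, F = 2 + 6 = 8.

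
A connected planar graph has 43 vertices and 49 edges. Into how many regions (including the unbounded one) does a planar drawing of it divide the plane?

8

Euler's formula for a connected plane graph: V − E + F = 2, so F = 2 − 43 + 49 = 8.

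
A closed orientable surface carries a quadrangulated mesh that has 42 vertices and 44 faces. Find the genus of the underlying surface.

2

Every face is a square, so 2E = 4·44 = 176, giving E = 88.
χ = V − E + F = 42 − 88 + 44 = -2.
For a closed orientable surface χ = 2 − 2g, so g = (2 − (-2))/2 = 2.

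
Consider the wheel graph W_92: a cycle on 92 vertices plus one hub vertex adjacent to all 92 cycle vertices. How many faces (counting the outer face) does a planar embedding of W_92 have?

W_92 has V = 92 + 1 = 93 vertices and E = 2·92 = 184 edges.
By Euler's formula F = 2 − V + E = 2 − 93 + 184 = 93.

93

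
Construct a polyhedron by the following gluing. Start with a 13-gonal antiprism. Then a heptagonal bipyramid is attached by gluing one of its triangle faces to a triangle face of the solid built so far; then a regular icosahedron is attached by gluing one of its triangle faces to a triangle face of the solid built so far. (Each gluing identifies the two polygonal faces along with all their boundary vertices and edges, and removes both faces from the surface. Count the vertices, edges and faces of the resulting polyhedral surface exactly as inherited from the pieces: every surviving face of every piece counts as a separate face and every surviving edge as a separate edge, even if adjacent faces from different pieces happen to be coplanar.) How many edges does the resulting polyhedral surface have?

A 13-gonal antiprism: V=26, E=52, F=28.
Attach a heptagonal bipyramid (V=9, E=21, F=14) along a 3-gon: merge 3 vertices and 3 edges, delete both glued faces → V=32, E=70, F=40.
Attach a regular icosahedron (V=12, E=30, F=20) along a 3-gon: merge 3 vertices and 3 edges, delete both glued faces → V=41, E=97, F=58.
Check: V − E + F = 41 − 97 + 58 = 2.

97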